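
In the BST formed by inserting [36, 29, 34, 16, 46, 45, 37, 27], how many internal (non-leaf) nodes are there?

Tree built from: [36, 29, 34, 16, 46, 45, 37, 27]
Tree (level-order array): [36, 29, 46, 16, 34, 45, None, None, 27, None, None, 37]
Rule: An internal node has at least one child.
Per-node child counts:
  node 36: 2 child(ren)
  node 29: 2 child(ren)
  node 16: 1 child(ren)
  node 27: 0 child(ren)
  node 34: 0 child(ren)
  node 46: 1 child(ren)
  node 45: 1 child(ren)
  node 37: 0 child(ren)
Matching nodes: [36, 29, 16, 46, 45]
Count of internal (non-leaf) nodes: 5


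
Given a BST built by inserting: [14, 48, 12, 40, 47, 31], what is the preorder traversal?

Tree insertion order: [14, 48, 12, 40, 47, 31]
Tree (level-order array): [14, 12, 48, None, None, 40, None, 31, 47]
Preorder traversal: [14, 12, 48, 40, 31, 47]


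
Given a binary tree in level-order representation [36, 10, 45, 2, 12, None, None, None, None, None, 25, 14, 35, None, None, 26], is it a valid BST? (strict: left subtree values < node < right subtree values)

Level-order array: [36, 10, 45, 2, 12, None, None, None, None, None, 25, 14, 35, None, None, 26]
Validate using subtree bounds (lo, hi): at each node, require lo < value < hi,
then recurse left with hi=value and right with lo=value.
Preorder trace (stopping at first violation):
  at node 36 with bounds (-inf, +inf): OK
  at node 10 with bounds (-inf, 36): OK
  at node 2 with bounds (-inf, 10): OK
  at node 12 with bounds (10, 36): OK
  at node 25 with bounds (12, 36): OK
  at node 14 with bounds (12, 25): OK
  at node 35 with bounds (25, 36): OK
  at node 26 with bounds (25, 35): OK
  at node 45 with bounds (36, +inf): OK
No violation found at any node.
Result: Valid BST


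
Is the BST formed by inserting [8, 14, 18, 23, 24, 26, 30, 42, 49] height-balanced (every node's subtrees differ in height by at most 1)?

Tree (level-order array): [8, None, 14, None, 18, None, 23, None, 24, None, 26, None, 30, None, 42, None, 49]
Definition: a tree is height-balanced if, at every node, |h(left) - h(right)| <= 1 (empty subtree has height -1).
Bottom-up per-node check:
  node 49: h_left=-1, h_right=-1, diff=0 [OK], height=0
  node 42: h_left=-1, h_right=0, diff=1 [OK], height=1
  node 30: h_left=-1, h_right=1, diff=2 [FAIL (|-1-1|=2 > 1)], height=2
  node 26: h_left=-1, h_right=2, diff=3 [FAIL (|-1-2|=3 > 1)], height=3
  node 24: h_left=-1, h_right=3, diff=4 [FAIL (|-1-3|=4 > 1)], height=4
  node 23: h_left=-1, h_right=4, diff=5 [FAIL (|-1-4|=5 > 1)], height=5
  node 18: h_left=-1, h_right=5, diff=6 [FAIL (|-1-5|=6 > 1)], height=6
  node 14: h_left=-1, h_right=6, diff=7 [FAIL (|-1-6|=7 > 1)], height=7
  node 8: h_left=-1, h_right=7, diff=8 [FAIL (|-1-7|=8 > 1)], height=8
Node 30 violates the condition: |-1 - 1| = 2 > 1.
Result: Not balanced


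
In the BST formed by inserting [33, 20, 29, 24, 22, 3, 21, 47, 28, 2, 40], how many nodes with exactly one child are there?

Tree built from: [33, 20, 29, 24, 22, 3, 21, 47, 28, 2, 40]
Tree (level-order array): [33, 20, 47, 3, 29, 40, None, 2, None, 24, None, None, None, None, None, 22, 28, 21]
Rule: These are nodes with exactly 1 non-null child.
Per-node child counts:
  node 33: 2 child(ren)
  node 20: 2 child(ren)
  node 3: 1 child(ren)
  node 2: 0 child(ren)
  node 29: 1 child(ren)
  node 24: 2 child(ren)
  node 22: 1 child(ren)
  node 21: 0 child(ren)
  node 28: 0 child(ren)
  node 47: 1 child(ren)
  node 40: 0 child(ren)
Matching nodes: [3, 29, 22, 47]
Count of nodes with exactly one child: 4


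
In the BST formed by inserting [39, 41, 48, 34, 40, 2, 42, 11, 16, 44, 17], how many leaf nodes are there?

Tree built from: [39, 41, 48, 34, 40, 2, 42, 11, 16, 44, 17]
Tree (level-order array): [39, 34, 41, 2, None, 40, 48, None, 11, None, None, 42, None, None, 16, None, 44, None, 17]
Rule: A leaf has 0 children.
Per-node child counts:
  node 39: 2 child(ren)
  node 34: 1 child(ren)
  node 2: 1 child(ren)
  node 11: 1 child(ren)
  node 16: 1 child(ren)
  node 17: 0 child(ren)
  node 41: 2 child(ren)
  node 40: 0 child(ren)
  node 48: 1 child(ren)
  node 42: 1 child(ren)
  node 44: 0 child(ren)
Matching nodes: [17, 40, 44]
Count of leaf nodes: 3


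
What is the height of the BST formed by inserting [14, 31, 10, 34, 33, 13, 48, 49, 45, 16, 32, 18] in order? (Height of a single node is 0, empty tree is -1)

Insertion order: [14, 31, 10, 34, 33, 13, 48, 49, 45, 16, 32, 18]
Tree (level-order array): [14, 10, 31, None, 13, 16, 34, None, None, None, 18, 33, 48, None, None, 32, None, 45, 49]
Compute height bottom-up (empty subtree = -1):
  height(13) = 1 + max(-1, -1) = 0
  height(10) = 1 + max(-1, 0) = 1
  height(18) = 1 + max(-1, -1) = 0
  height(16) = 1 + max(-1, 0) = 1
  height(32) = 1 + max(-1, -1) = 0
  height(33) = 1 + max(0, -1) = 1
  height(45) = 1 + max(-1, -1) = 0
  height(49) = 1 + max(-1, -1) = 0
  height(48) = 1 + max(0, 0) = 1
  height(34) = 1 + max(1, 1) = 2
  height(31) = 1 + max(1, 2) = 3
  height(14) = 1 + max(1, 3) = 4
Height = 4


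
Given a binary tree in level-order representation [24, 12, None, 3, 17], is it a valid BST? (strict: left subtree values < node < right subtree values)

Level-order array: [24, 12, None, 3, 17]
Validate using subtree bounds (lo, hi): at each node, require lo < value < hi,
then recurse left with hi=value and right with lo=value.
Preorder trace (stopping at first violation):
  at node 24 with bounds (-inf, +inf): OK
  at node 12 with bounds (-inf, 24): OK
  at node 3 with bounds (-inf, 12): OK
  at node 17 with bounds (12, 24): OK
No violation found at any node.
Result: Valid BST


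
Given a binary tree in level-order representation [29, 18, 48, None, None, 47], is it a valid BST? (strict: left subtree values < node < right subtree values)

Level-order array: [29, 18, 48, None, None, 47]
Validate using subtree bounds (lo, hi): at each node, require lo < value < hi,
then recurse left with hi=value and right with lo=value.
Preorder trace (stopping at first violation):
  at node 29 with bounds (-inf, +inf): OK
  at node 18 with bounds (-inf, 29): OK
  at node 48 with bounds (29, +inf): OK
  at node 47 with bounds (29, 48): OK
No violation found at any node.
Result: Valid BST


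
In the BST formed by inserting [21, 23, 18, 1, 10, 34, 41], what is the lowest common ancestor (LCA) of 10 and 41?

Tree insertion order: [21, 23, 18, 1, 10, 34, 41]
Tree (level-order array): [21, 18, 23, 1, None, None, 34, None, 10, None, 41]
In a BST, the LCA of p=10, q=41 is the first node v on the
root-to-leaf path with p <= v <= q (go left if both < v, right if both > v).
Walk from root:
  at 21: 10 <= 21 <= 41, this is the LCA
LCA = 21


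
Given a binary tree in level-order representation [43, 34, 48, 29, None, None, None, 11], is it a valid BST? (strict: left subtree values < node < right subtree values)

Level-order array: [43, 34, 48, 29, None, None, None, 11]
Validate using subtree bounds (lo, hi): at each node, require lo < value < hi,
then recurse left with hi=value and right with lo=value.
Preorder trace (stopping at first violation):
  at node 43 with bounds (-inf, +inf): OK
  at node 34 with bounds (-inf, 43): OK
  at node 29 with bounds (-inf, 34): OK
  at node 11 with bounds (-inf, 29): OK
  at node 48 with bounds (43, +inf): OK
No violation found at any node.
Result: Valid BST


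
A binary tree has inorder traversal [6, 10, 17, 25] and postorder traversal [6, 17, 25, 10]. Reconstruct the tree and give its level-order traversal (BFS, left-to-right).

Inorder:   [6, 10, 17, 25]
Postorder: [6, 17, 25, 10]
Algorithm: postorder visits root last, so walk postorder right-to-left;
each value is the root of the current inorder slice — split it at that
value, recurse on the right subtree first, then the left.
Recursive splits:
  root=10; inorder splits into left=[6], right=[17, 25]
  root=25; inorder splits into left=[17], right=[]
  root=17; inorder splits into left=[], right=[]
  root=6; inorder splits into left=[], right=[]
Reconstructed level-order: [10, 6, 25, 17]


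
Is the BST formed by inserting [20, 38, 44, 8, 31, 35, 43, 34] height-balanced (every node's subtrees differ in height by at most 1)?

Tree (level-order array): [20, 8, 38, None, None, 31, 44, None, 35, 43, None, 34]
Definition: a tree is height-balanced if, at every node, |h(left) - h(right)| <= 1 (empty subtree has height -1).
Bottom-up per-node check:
  node 8: h_left=-1, h_right=-1, diff=0 [OK], height=0
  node 34: h_left=-1, h_right=-1, diff=0 [OK], height=0
  node 35: h_left=0, h_right=-1, diff=1 [OK], height=1
  node 31: h_left=-1, h_right=1, diff=2 [FAIL (|-1-1|=2 > 1)], height=2
  node 43: h_left=-1, h_right=-1, diff=0 [OK], height=0
  node 44: h_left=0, h_right=-1, diff=1 [OK], height=1
  node 38: h_left=2, h_right=1, diff=1 [OK], height=3
  node 20: h_left=0, h_right=3, diff=3 [FAIL (|0-3|=3 > 1)], height=4
Node 31 violates the condition: |-1 - 1| = 2 > 1.
Result: Not balanced


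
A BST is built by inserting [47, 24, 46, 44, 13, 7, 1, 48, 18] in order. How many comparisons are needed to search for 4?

Search path for 4: 47 -> 24 -> 13 -> 7 -> 1
Found: False
Comparisons: 5


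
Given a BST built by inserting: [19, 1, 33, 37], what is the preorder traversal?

Tree insertion order: [19, 1, 33, 37]
Tree (level-order array): [19, 1, 33, None, None, None, 37]
Preorder traversal: [19, 1, 33, 37]


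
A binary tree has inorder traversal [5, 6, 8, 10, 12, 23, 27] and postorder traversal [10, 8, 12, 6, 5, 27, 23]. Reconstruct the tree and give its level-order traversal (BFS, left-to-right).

Inorder:   [5, 6, 8, 10, 12, 23, 27]
Postorder: [10, 8, 12, 6, 5, 27, 23]
Algorithm: postorder visits root last, so walk postorder right-to-left;
each value is the root of the current inorder slice — split it at that
value, recurse on the right subtree first, then the left.
Recursive splits:
  root=23; inorder splits into left=[5, 6, 8, 10, 12], right=[27]
  root=27; inorder splits into left=[], right=[]
  root=5; inorder splits into left=[], right=[6, 8, 10, 12]
  root=6; inorder splits into left=[], right=[8, 10, 12]
  root=12; inorder splits into left=[8, 10], right=[]
  root=8; inorder splits into left=[], right=[10]
  root=10; inorder splits into left=[], right=[]
Reconstructed level-order: [23, 5, 27, 6, 12, 8, 10]


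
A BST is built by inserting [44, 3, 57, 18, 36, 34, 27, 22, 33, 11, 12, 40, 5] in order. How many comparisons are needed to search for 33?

Search path for 33: 44 -> 3 -> 18 -> 36 -> 34 -> 27 -> 33
Found: True
Comparisons: 7


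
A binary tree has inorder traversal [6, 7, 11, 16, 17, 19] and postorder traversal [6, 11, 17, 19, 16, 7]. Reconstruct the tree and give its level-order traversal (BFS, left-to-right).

Inorder:   [6, 7, 11, 16, 17, 19]
Postorder: [6, 11, 17, 19, 16, 7]
Algorithm: postorder visits root last, so walk postorder right-to-left;
each value is the root of the current inorder slice — split it at that
value, recurse on the right subtree first, then the left.
Recursive splits:
  root=7; inorder splits into left=[6], right=[11, 16, 17, 19]
  root=16; inorder splits into left=[11], right=[17, 19]
  root=19; inorder splits into left=[17], right=[]
  root=17; inorder splits into left=[], right=[]
  root=11; inorder splits into left=[], right=[]
  root=6; inorder splits into left=[], right=[]
Reconstructed level-order: [7, 6, 16, 11, 19, 17]


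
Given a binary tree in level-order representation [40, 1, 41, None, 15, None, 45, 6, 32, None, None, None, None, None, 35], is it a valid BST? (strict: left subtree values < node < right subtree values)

Level-order array: [40, 1, 41, None, 15, None, 45, 6, 32, None, None, None, None, None, 35]
Validate using subtree bounds (lo, hi): at each node, require lo < value < hi,
then recurse left with hi=value and right with lo=value.
Preorder trace (stopping at first violation):
  at node 40 with bounds (-inf, +inf): OK
  at node 1 with bounds (-inf, 40): OK
  at node 15 with bounds (1, 40): OK
  at node 6 with bounds (1, 15): OK
  at node 32 with bounds (15, 40): OK
  at node 35 with bounds (32, 40): OK
  at node 41 with bounds (40, +inf): OK
  at node 45 with bounds (41, +inf): OK
No violation found at any node.
Result: Valid BST


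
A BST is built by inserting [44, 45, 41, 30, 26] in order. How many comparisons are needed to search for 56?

Search path for 56: 44 -> 45
Found: False
Comparisons: 2


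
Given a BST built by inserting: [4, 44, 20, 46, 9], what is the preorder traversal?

Tree insertion order: [4, 44, 20, 46, 9]
Tree (level-order array): [4, None, 44, 20, 46, 9]
Preorder traversal: [4, 44, 20, 9, 46]


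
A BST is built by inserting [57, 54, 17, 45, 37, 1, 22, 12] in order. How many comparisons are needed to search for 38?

Search path for 38: 57 -> 54 -> 17 -> 45 -> 37
Found: False
Comparisons: 5


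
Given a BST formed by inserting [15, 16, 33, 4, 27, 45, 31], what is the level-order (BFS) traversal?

Tree insertion order: [15, 16, 33, 4, 27, 45, 31]
Tree (level-order array): [15, 4, 16, None, None, None, 33, 27, 45, None, 31]
BFS from the root, enqueuing left then right child of each popped node:
  queue [15] -> pop 15, enqueue [4, 16], visited so far: [15]
  queue [4, 16] -> pop 4, enqueue [none], visited so far: [15, 4]
  queue [16] -> pop 16, enqueue [33], visited so far: [15, 4, 16]
  queue [33] -> pop 33, enqueue [27, 45], visited so far: [15, 4, 16, 33]
  queue [27, 45] -> pop 27, enqueue [31], visited so far: [15, 4, 16, 33, 27]
  queue [45, 31] -> pop 45, enqueue [none], visited so far: [15, 4, 16, 33, 27, 45]
  queue [31] -> pop 31, enqueue [none], visited so far: [15, 4, 16, 33, 27, 45, 31]
Result: [15, 4, 16, 33, 27, 45, 31]


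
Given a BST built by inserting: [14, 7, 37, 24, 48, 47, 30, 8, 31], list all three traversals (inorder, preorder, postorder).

Tree insertion order: [14, 7, 37, 24, 48, 47, 30, 8, 31]
Tree (level-order array): [14, 7, 37, None, 8, 24, 48, None, None, None, 30, 47, None, None, 31]
Inorder (L, root, R): [7, 8, 14, 24, 30, 31, 37, 47, 48]
Preorder (root, L, R): [14, 7, 8, 37, 24, 30, 31, 48, 47]
Postorder (L, R, root): [8, 7, 31, 30, 24, 47, 48, 37, 14]


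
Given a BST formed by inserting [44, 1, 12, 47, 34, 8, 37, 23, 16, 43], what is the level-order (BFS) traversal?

Tree insertion order: [44, 1, 12, 47, 34, 8, 37, 23, 16, 43]
Tree (level-order array): [44, 1, 47, None, 12, None, None, 8, 34, None, None, 23, 37, 16, None, None, 43]
BFS from the root, enqueuing left then right child of each popped node:
  queue [44] -> pop 44, enqueue [1, 47], visited so far: [44]
  queue [1, 47] -> pop 1, enqueue [12], visited so far: [44, 1]
  queue [47, 12] -> pop 47, enqueue [none], visited so far: [44, 1, 47]
  queue [12] -> pop 12, enqueue [8, 34], visited so far: [44, 1, 47, 12]
  queue [8, 34] -> pop 8, enqueue [none], visited so far: [44, 1, 47, 12, 8]
  queue [34] -> pop 34, enqueue [23, 37], visited so far: [44, 1, 47, 12, 8, 34]
  queue [23, 37] -> pop 23, enqueue [16], visited so far: [44, 1, 47, 12, 8, 34, 23]
  queue [37, 16] -> pop 37, enqueue [43], visited so far: [44, 1, 47, 12, 8, 34, 23, 37]
  queue [16, 43] -> pop 16, enqueue [none], visited so far: [44, 1, 47, 12, 8, 34, 23, 37, 16]
  queue [43] -> pop 43, enqueue [none], visited so far: [44, 1, 47, 12, 8, 34, 23, 37, 16, 43]
Result: [44, 1, 47, 12, 8, 34, 23, 37, 16, 43]


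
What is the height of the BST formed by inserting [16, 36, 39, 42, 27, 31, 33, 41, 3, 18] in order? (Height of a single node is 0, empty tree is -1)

Insertion order: [16, 36, 39, 42, 27, 31, 33, 41, 3, 18]
Tree (level-order array): [16, 3, 36, None, None, 27, 39, 18, 31, None, 42, None, None, None, 33, 41]
Compute height bottom-up (empty subtree = -1):
  height(3) = 1 + max(-1, -1) = 0
  height(18) = 1 + max(-1, -1) = 0
  height(33) = 1 + max(-1, -1) = 0
  height(31) = 1 + max(-1, 0) = 1
  height(27) = 1 + max(0, 1) = 2
  height(41) = 1 + max(-1, -1) = 0
  height(42) = 1 + max(0, -1) = 1
  height(39) = 1 + max(-1, 1) = 2
  height(36) = 1 + max(2, 2) = 3
  height(16) = 1 + max(0, 3) = 4
Height = 4


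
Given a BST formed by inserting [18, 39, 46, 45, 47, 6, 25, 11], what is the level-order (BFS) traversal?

Tree insertion order: [18, 39, 46, 45, 47, 6, 25, 11]
Tree (level-order array): [18, 6, 39, None, 11, 25, 46, None, None, None, None, 45, 47]
BFS from the root, enqueuing left then right child of each popped node:
  queue [18] -> pop 18, enqueue [6, 39], visited so far: [18]
  queue [6, 39] -> pop 6, enqueue [11], visited so far: [18, 6]
  queue [39, 11] -> pop 39, enqueue [25, 46], visited so far: [18, 6, 39]
  queue [11, 25, 46] -> pop 11, enqueue [none], visited so far: [18, 6, 39, 11]
  queue [25, 46] -> pop 25, enqueue [none], visited so far: [18, 6, 39, 11, 25]
  queue [46] -> pop 46, enqueue [45, 47], visited so far: [18, 6, 39, 11, 25, 46]
  queue [45, 47] -> pop 45, enqueue [none], visited so far: [18, 6, 39, 11, 25, 46, 45]
  queue [47] -> pop 47, enqueue [none], visited so far: [18, 6, 39, 11, 25, 46, 45, 47]
Result: [18, 6, 39, 11, 25, 46, 45, 47]


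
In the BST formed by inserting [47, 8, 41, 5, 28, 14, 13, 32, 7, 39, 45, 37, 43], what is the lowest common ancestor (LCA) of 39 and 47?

Tree insertion order: [47, 8, 41, 5, 28, 14, 13, 32, 7, 39, 45, 37, 43]
Tree (level-order array): [47, 8, None, 5, 41, None, 7, 28, 45, None, None, 14, 32, 43, None, 13, None, None, 39, None, None, None, None, 37]
In a BST, the LCA of p=39, q=47 is the first node v on the
root-to-leaf path with p <= v <= q (go left if both < v, right if both > v).
Walk from root:
  at 47: 39 <= 47 <= 47, this is the LCA
LCA = 47


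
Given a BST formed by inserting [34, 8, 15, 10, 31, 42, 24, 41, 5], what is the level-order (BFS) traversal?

Tree insertion order: [34, 8, 15, 10, 31, 42, 24, 41, 5]
Tree (level-order array): [34, 8, 42, 5, 15, 41, None, None, None, 10, 31, None, None, None, None, 24]
BFS from the root, enqueuing left then right child of each popped node:
  queue [34] -> pop 34, enqueue [8, 42], visited so far: [34]
  queue [8, 42] -> pop 8, enqueue [5, 15], visited so far: [34, 8]
  queue [42, 5, 15] -> pop 42, enqueue [41], visited so far: [34, 8, 42]
  queue [5, 15, 41] -> pop 5, enqueue [none], visited so far: [34, 8, 42, 5]
  queue [15, 41] -> pop 15, enqueue [10, 31], visited so far: [34, 8, 42, 5, 15]
  queue [41, 10, 31] -> pop 41, enqueue [none], visited so far: [34, 8, 42, 5, 15, 41]
  queue [10, 31] -> pop 10, enqueue [none], visited so far: [34, 8, 42, 5, 15, 41, 10]
  queue [31] -> pop 31, enqueue [24], visited so far: [34, 8, 42, 5, 15, 41, 10, 31]
  queue [24] -> pop 24, enqueue [none], visited so far: [34, 8, 42, 5, 15, 41, 10, 31, 24]
Result: [34, 8, 42, 5, 15, 41, 10, 31, 24]


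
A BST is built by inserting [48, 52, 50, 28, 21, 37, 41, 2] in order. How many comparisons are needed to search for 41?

Search path for 41: 48 -> 28 -> 37 -> 41
Found: True
Comparisons: 4


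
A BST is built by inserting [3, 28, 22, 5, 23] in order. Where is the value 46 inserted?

Starting tree (level order): [3, None, 28, 22, None, 5, 23]
Insertion path: 3 -> 28
Result: insert 46 as right child of 28
Final tree (level order): [3, None, 28, 22, 46, 5, 23]


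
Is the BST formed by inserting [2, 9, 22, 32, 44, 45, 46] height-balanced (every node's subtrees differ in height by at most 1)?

Tree (level-order array): [2, None, 9, None, 22, None, 32, None, 44, None, 45, None, 46]
Definition: a tree is height-balanced if, at every node, |h(left) - h(right)| <= 1 (empty subtree has height -1).
Bottom-up per-node check:
  node 46: h_left=-1, h_right=-1, diff=0 [OK], height=0
  node 45: h_left=-1, h_right=0, diff=1 [OK], height=1
  node 44: h_left=-1, h_right=1, diff=2 [FAIL (|-1-1|=2 > 1)], height=2
  node 32: h_left=-1, h_right=2, diff=3 [FAIL (|-1-2|=3 > 1)], height=3
  node 22: h_left=-1, h_right=3, diff=4 [FAIL (|-1-3|=4 > 1)], height=4
  node 9: h_left=-1, h_right=4, diff=5 [FAIL (|-1-4|=5 > 1)], height=5
  node 2: h_left=-1, h_right=5, diff=6 [FAIL (|-1-5|=6 > 1)], height=6
Node 44 violates the condition: |-1 - 1| = 2 > 1.
Result: Not balanced


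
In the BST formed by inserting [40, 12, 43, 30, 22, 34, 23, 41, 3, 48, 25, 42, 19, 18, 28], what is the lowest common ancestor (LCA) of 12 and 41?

Tree insertion order: [40, 12, 43, 30, 22, 34, 23, 41, 3, 48, 25, 42, 19, 18, 28]
Tree (level-order array): [40, 12, 43, 3, 30, 41, 48, None, None, 22, 34, None, 42, None, None, 19, 23, None, None, None, None, 18, None, None, 25, None, None, None, 28]
In a BST, the LCA of p=12, q=41 is the first node v on the
root-to-leaf path with p <= v <= q (go left if both < v, right if both > v).
Walk from root:
  at 40: 12 <= 40 <= 41, this is the LCA
LCA = 40


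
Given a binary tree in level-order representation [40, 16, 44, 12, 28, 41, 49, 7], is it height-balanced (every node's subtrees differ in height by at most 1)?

Tree (level-order array): [40, 16, 44, 12, 28, 41, 49, 7]
Definition: a tree is height-balanced if, at every node, |h(left) - h(right)| <= 1 (empty subtree has height -1).
Bottom-up per-node check:
  node 7: h_left=-1, h_right=-1, diff=0 [OK], height=0
  node 12: h_left=0, h_right=-1, diff=1 [OK], height=1
  node 28: h_left=-1, h_right=-1, diff=0 [OK], height=0
  node 16: h_left=1, h_right=0, diff=1 [OK], height=2
  node 41: h_left=-1, h_right=-1, diff=0 [OK], height=0
  node 49: h_left=-1, h_right=-1, diff=0 [OK], height=0
  node 44: h_left=0, h_right=0, diff=0 [OK], height=1
  node 40: h_left=2, h_right=1, diff=1 [OK], height=3
All nodes satisfy the balance condition.
Result: Balanced


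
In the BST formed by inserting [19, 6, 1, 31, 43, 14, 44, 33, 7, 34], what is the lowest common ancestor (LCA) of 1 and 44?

Tree insertion order: [19, 6, 1, 31, 43, 14, 44, 33, 7, 34]
Tree (level-order array): [19, 6, 31, 1, 14, None, 43, None, None, 7, None, 33, 44, None, None, None, 34]
In a BST, the LCA of p=1, q=44 is the first node v on the
root-to-leaf path with p <= v <= q (go left if both < v, right if both > v).
Walk from root:
  at 19: 1 <= 19 <= 44, this is the LCA
LCA = 19


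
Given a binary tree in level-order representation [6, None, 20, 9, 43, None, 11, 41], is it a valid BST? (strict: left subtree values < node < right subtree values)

Level-order array: [6, None, 20, 9, 43, None, 11, 41]
Validate using subtree bounds (lo, hi): at each node, require lo < value < hi,
then recurse left with hi=value and right with lo=value.
Preorder trace (stopping at first violation):
  at node 6 with bounds (-inf, +inf): OK
  at node 20 with bounds (6, +inf): OK
  at node 9 with bounds (6, 20): OK
  at node 11 with bounds (9, 20): OK
  at node 43 with bounds (20, +inf): OK
  at node 41 with bounds (20, 43): OK
No violation found at any node.
Result: Valid BST


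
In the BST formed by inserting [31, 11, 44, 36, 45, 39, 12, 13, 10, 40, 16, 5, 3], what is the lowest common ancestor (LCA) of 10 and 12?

Tree insertion order: [31, 11, 44, 36, 45, 39, 12, 13, 10, 40, 16, 5, 3]
Tree (level-order array): [31, 11, 44, 10, 12, 36, 45, 5, None, None, 13, None, 39, None, None, 3, None, None, 16, None, 40]
In a BST, the LCA of p=10, q=12 is the first node v on the
root-to-leaf path with p <= v <= q (go left if both < v, right if both > v).
Walk from root:
  at 31: both 10 and 12 < 31, go left
  at 11: 10 <= 11 <= 12, this is the LCA
LCA = 11


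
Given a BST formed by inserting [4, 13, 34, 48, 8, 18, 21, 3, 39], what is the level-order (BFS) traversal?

Tree insertion order: [4, 13, 34, 48, 8, 18, 21, 3, 39]
Tree (level-order array): [4, 3, 13, None, None, 8, 34, None, None, 18, 48, None, 21, 39]
BFS from the root, enqueuing left then right child of each popped node:
  queue [4] -> pop 4, enqueue [3, 13], visited so far: [4]
  queue [3, 13] -> pop 3, enqueue [none], visited so far: [4, 3]
  queue [13] -> pop 13, enqueue [8, 34], visited so far: [4, 3, 13]
  queue [8, 34] -> pop 8, enqueue [none], visited so far: [4, 3, 13, 8]
  queue [34] -> pop 34, enqueue [18, 48], visited so far: [4, 3, 13, 8, 34]
  queue [18, 48] -> pop 18, enqueue [21], visited so far: [4, 3, 13, 8, 34, 18]
  queue [48, 21] -> pop 48, enqueue [39], visited so far: [4, 3, 13, 8, 34, 18, 48]
  queue [21, 39] -> pop 21, enqueue [none], visited so far: [4, 3, 13, 8, 34, 18, 48, 21]
  queue [39] -> pop 39, enqueue [none], visited so far: [4, 3, 13, 8, 34, 18, 48, 21, 39]
Result: [4, 3, 13, 8, 34, 18, 48, 21, 39]


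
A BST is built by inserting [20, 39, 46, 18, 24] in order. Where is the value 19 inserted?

Starting tree (level order): [20, 18, 39, None, None, 24, 46]
Insertion path: 20 -> 18
Result: insert 19 as right child of 18
Final tree (level order): [20, 18, 39, None, 19, 24, 46]


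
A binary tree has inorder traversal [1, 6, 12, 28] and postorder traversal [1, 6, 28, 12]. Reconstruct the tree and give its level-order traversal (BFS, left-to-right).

Inorder:   [1, 6, 12, 28]
Postorder: [1, 6, 28, 12]
Algorithm: postorder visits root last, so walk postorder right-to-left;
each value is the root of the current inorder slice — split it at that
value, recurse on the right subtree first, then the left.
Recursive splits:
  root=12; inorder splits into left=[1, 6], right=[28]
  root=28; inorder splits into left=[], right=[]
  root=6; inorder splits into left=[1], right=[]
  root=1; inorder splits into left=[], right=[]
Reconstructed level-order: [12, 6, 28, 1]


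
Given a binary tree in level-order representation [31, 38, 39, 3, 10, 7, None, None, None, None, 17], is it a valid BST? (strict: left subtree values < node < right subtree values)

Level-order array: [31, 38, 39, 3, 10, 7, None, None, None, None, 17]
Validate using subtree bounds (lo, hi): at each node, require lo < value < hi,
then recurse left with hi=value and right with lo=value.
Preorder trace (stopping at first violation):
  at node 31 with bounds (-inf, +inf): OK
  at node 38 with bounds (-inf, 31): VIOLATION
Node 38 violates its bound: not (-inf < 38 < 31).
Result: Not a valid BST


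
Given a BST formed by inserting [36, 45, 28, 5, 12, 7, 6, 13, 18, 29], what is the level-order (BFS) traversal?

Tree insertion order: [36, 45, 28, 5, 12, 7, 6, 13, 18, 29]
Tree (level-order array): [36, 28, 45, 5, 29, None, None, None, 12, None, None, 7, 13, 6, None, None, 18]
BFS from the root, enqueuing left then right child of each popped node:
  queue [36] -> pop 36, enqueue [28, 45], visited so far: [36]
  queue [28, 45] -> pop 28, enqueue [5, 29], visited so far: [36, 28]
  queue [45, 5, 29] -> pop 45, enqueue [none], visited so far: [36, 28, 45]
  queue [5, 29] -> pop 5, enqueue [12], visited so far: [36, 28, 45, 5]
  queue [29, 12] -> pop 29, enqueue [none], visited so far: [36, 28, 45, 5, 29]
  queue [12] -> pop 12, enqueue [7, 13], visited so far: [36, 28, 45, 5, 29, 12]
  queue [7, 13] -> pop 7, enqueue [6], visited so far: [36, 28, 45, 5, 29, 12, 7]
  queue [13, 6] -> pop 13, enqueue [18], visited so far: [36, 28, 45, 5, 29, 12, 7, 13]
  queue [6, 18] -> pop 6, enqueue [none], visited so far: [36, 28, 45, 5, 29, 12, 7, 13, 6]
  queue [18] -> pop 18, enqueue [none], visited so far: [36, 28, 45, 5, 29, 12, 7, 13, 6, 18]
Result: [36, 28, 45, 5, 29, 12, 7, 13, 6, 18]


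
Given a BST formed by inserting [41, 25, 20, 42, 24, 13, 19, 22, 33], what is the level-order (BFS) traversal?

Tree insertion order: [41, 25, 20, 42, 24, 13, 19, 22, 33]
Tree (level-order array): [41, 25, 42, 20, 33, None, None, 13, 24, None, None, None, 19, 22]
BFS from the root, enqueuing left then right child of each popped node:
  queue [41] -> pop 41, enqueue [25, 42], visited so far: [41]
  queue [25, 42] -> pop 25, enqueue [20, 33], visited so far: [41, 25]
  queue [42, 20, 33] -> pop 42, enqueue [none], visited so far: [41, 25, 42]
  queue [20, 33] -> pop 20, enqueue [13, 24], visited so far: [41, 25, 42, 20]
  queue [33, 13, 24] -> pop 33, enqueue [none], visited so far: [41, 25, 42, 20, 33]
  queue [13, 24] -> pop 13, enqueue [19], visited so far: [41, 25, 42, 20, 33, 13]
  queue [24, 19] -> pop 24, enqueue [22], visited so far: [41, 25, 42, 20, 33, 13, 24]
  queue [19, 22] -> pop 19, enqueue [none], visited so far: [41, 25, 42, 20, 33, 13, 24, 19]
  queue [22] -> pop 22, enqueue [none], visited so far: [41, 25, 42, 20, 33, 13, 24, 19, 22]
Result: [41, 25, 42, 20, 33, 13, 24, 19, 22]


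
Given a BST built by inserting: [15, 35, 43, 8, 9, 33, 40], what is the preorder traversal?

Tree insertion order: [15, 35, 43, 8, 9, 33, 40]
Tree (level-order array): [15, 8, 35, None, 9, 33, 43, None, None, None, None, 40]
Preorder traversal: [15, 8, 9, 35, 33, 43, 40]


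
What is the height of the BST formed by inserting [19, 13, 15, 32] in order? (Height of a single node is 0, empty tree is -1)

Insertion order: [19, 13, 15, 32]
Tree (level-order array): [19, 13, 32, None, 15]
Compute height bottom-up (empty subtree = -1):
  height(15) = 1 + max(-1, -1) = 0
  height(13) = 1 + max(-1, 0) = 1
  height(32) = 1 + max(-1, -1) = 0
  height(19) = 1 + max(1, 0) = 2
Height = 2


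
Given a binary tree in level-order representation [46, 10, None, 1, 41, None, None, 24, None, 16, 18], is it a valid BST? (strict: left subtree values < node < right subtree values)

Level-order array: [46, 10, None, 1, 41, None, None, 24, None, 16, 18]
Validate using subtree bounds (lo, hi): at each node, require lo < value < hi,
then recurse left with hi=value and right with lo=value.
Preorder trace (stopping at first violation):
  at node 46 with bounds (-inf, +inf): OK
  at node 10 with bounds (-inf, 46): OK
  at node 1 with bounds (-inf, 10): OK
  at node 41 with bounds (10, 46): OK
  at node 24 with bounds (10, 41): OK
  at node 16 with bounds (10, 24): OK
  at node 18 with bounds (24, 41): VIOLATION
Node 18 violates its bound: not (24 < 18 < 41).
Result: Not a valid BST


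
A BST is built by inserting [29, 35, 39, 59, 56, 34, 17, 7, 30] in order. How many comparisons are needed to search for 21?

Search path for 21: 29 -> 17
Found: False
Comparisons: 2


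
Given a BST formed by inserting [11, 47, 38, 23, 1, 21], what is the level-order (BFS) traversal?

Tree insertion order: [11, 47, 38, 23, 1, 21]
Tree (level-order array): [11, 1, 47, None, None, 38, None, 23, None, 21]
BFS from the root, enqueuing left then right child of each popped node:
  queue [11] -> pop 11, enqueue [1, 47], visited so far: [11]
  queue [1, 47] -> pop 1, enqueue [none], visited so far: [11, 1]
  queue [47] -> pop 47, enqueue [38], visited so far: [11, 1, 47]
  queue [38] -> pop 38, enqueue [23], visited so far: [11, 1, 47, 38]
  queue [23] -> pop 23, enqueue [21], visited so far: [11, 1, 47, 38, 23]
  queue [21] -> pop 21, enqueue [none], visited so far: [11, 1, 47, 38, 23, 21]
Result: [11, 1, 47, 38, 23, 21]


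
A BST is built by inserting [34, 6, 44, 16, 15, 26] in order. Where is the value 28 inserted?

Starting tree (level order): [34, 6, 44, None, 16, None, None, 15, 26]
Insertion path: 34 -> 6 -> 16 -> 26
Result: insert 28 as right child of 26
Final tree (level order): [34, 6, 44, None, 16, None, None, 15, 26, None, None, None, 28]


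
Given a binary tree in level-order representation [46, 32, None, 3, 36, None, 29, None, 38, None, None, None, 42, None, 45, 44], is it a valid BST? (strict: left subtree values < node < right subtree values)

Level-order array: [46, 32, None, 3, 36, None, 29, None, 38, None, None, None, 42, None, 45, 44]
Validate using subtree bounds (lo, hi): at each node, require lo < value < hi,
then recurse left with hi=value and right with lo=value.
Preorder trace (stopping at first violation):
  at node 46 with bounds (-inf, +inf): OK
  at node 32 with bounds (-inf, 46): OK
  at node 3 with bounds (-inf, 32): OK
  at node 29 with bounds (3, 32): OK
  at node 36 with bounds (32, 46): OK
  at node 38 with bounds (36, 46): OK
  at node 42 with bounds (38, 46): OK
  at node 45 with bounds (42, 46): OK
  at node 44 with bounds (42, 45): OK
No violation found at any node.
Result: Valid BST


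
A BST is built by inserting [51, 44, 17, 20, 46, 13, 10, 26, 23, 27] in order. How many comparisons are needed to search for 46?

Search path for 46: 51 -> 44 -> 46
Found: True
Comparisons: 3


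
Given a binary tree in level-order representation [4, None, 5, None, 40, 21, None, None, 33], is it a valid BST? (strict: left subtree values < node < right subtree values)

Level-order array: [4, None, 5, None, 40, 21, None, None, 33]
Validate using subtree bounds (lo, hi): at each node, require lo < value < hi,
then recurse left with hi=value and right with lo=value.
Preorder trace (stopping at first violation):
  at node 4 with bounds (-inf, +inf): OK
  at node 5 with bounds (4, +inf): OK
  at node 40 with bounds (5, +inf): OK
  at node 21 with bounds (5, 40): OK
  at node 33 with bounds (21, 40): OK
No violation found at any node.
Result: Valid BST


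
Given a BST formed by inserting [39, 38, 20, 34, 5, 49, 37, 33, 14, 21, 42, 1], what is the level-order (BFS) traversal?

Tree insertion order: [39, 38, 20, 34, 5, 49, 37, 33, 14, 21, 42, 1]
Tree (level-order array): [39, 38, 49, 20, None, 42, None, 5, 34, None, None, 1, 14, 33, 37, None, None, None, None, 21]
BFS from the root, enqueuing left then right child of each popped node:
  queue [39] -> pop 39, enqueue [38, 49], visited so far: [39]
  queue [38, 49] -> pop 38, enqueue [20], visited so far: [39, 38]
  queue [49, 20] -> pop 49, enqueue [42], visited so far: [39, 38, 49]
  queue [20, 42] -> pop 20, enqueue [5, 34], visited so far: [39, 38, 49, 20]
  queue [42, 5, 34] -> pop 42, enqueue [none], visited so far: [39, 38, 49, 20, 42]
  queue [5, 34] -> pop 5, enqueue [1, 14], visited so far: [39, 38, 49, 20, 42, 5]
  queue [34, 1, 14] -> pop 34, enqueue [33, 37], visited so far: [39, 38, 49, 20, 42, 5, 34]
  queue [1, 14, 33, 37] -> pop 1, enqueue [none], visited so far: [39, 38, 49, 20, 42, 5, 34, 1]
  queue [14, 33, 37] -> pop 14, enqueue [none], visited so far: [39, 38, 49, 20, 42, 5, 34, 1, 14]
  queue [33, 37] -> pop 33, enqueue [21], visited so far: [39, 38, 49, 20, 42, 5, 34, 1, 14, 33]
  queue [37, 21] -> pop 37, enqueue [none], visited so far: [39, 38, 49, 20, 42, 5, 34, 1, 14, 33, 37]
  queue [21] -> pop 21, enqueue [none], visited so far: [39, 38, 49, 20, 42, 5, 34, 1, 14, 33, 37, 21]
Result: [39, 38, 49, 20, 42, 5, 34, 1, 14, 33, 37, 21]


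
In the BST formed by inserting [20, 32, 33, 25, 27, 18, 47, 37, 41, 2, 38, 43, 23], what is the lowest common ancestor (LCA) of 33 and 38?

Tree insertion order: [20, 32, 33, 25, 27, 18, 47, 37, 41, 2, 38, 43, 23]
Tree (level-order array): [20, 18, 32, 2, None, 25, 33, None, None, 23, 27, None, 47, None, None, None, None, 37, None, None, 41, 38, 43]
In a BST, the LCA of p=33, q=38 is the first node v on the
root-to-leaf path with p <= v <= q (go left if both < v, right if both > v).
Walk from root:
  at 20: both 33 and 38 > 20, go right
  at 32: both 33 and 38 > 32, go right
  at 33: 33 <= 33 <= 38, this is the LCA
LCA = 33


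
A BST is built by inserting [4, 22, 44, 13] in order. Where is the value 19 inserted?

Starting tree (level order): [4, None, 22, 13, 44]
Insertion path: 4 -> 22 -> 13
Result: insert 19 as right child of 13
Final tree (level order): [4, None, 22, 13, 44, None, 19]


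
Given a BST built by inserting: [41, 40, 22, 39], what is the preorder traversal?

Tree insertion order: [41, 40, 22, 39]
Tree (level-order array): [41, 40, None, 22, None, None, 39]
Preorder traversal: [41, 40, 22, 39]


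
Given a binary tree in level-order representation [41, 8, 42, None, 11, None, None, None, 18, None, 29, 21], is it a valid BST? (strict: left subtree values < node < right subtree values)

Level-order array: [41, 8, 42, None, 11, None, None, None, 18, None, 29, 21]
Validate using subtree bounds (lo, hi): at each node, require lo < value < hi,
then recurse left with hi=value and right with lo=value.
Preorder trace (stopping at first violation):
  at node 41 with bounds (-inf, +inf): OK
  at node 8 with bounds (-inf, 41): OK
  at node 11 with bounds (8, 41): OK
  at node 18 with bounds (11, 41): OK
  at node 29 with bounds (18, 41): OK
  at node 21 with bounds (18, 29): OK
  at node 42 with bounds (41, +inf): OK
No violation found at any node.
Result: Valid BST


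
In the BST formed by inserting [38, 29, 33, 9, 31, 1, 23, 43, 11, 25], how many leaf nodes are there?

Tree built from: [38, 29, 33, 9, 31, 1, 23, 43, 11, 25]
Tree (level-order array): [38, 29, 43, 9, 33, None, None, 1, 23, 31, None, None, None, 11, 25]
Rule: A leaf has 0 children.
Per-node child counts:
  node 38: 2 child(ren)
  node 29: 2 child(ren)
  node 9: 2 child(ren)
  node 1: 0 child(ren)
  node 23: 2 child(ren)
  node 11: 0 child(ren)
  node 25: 0 child(ren)
  node 33: 1 child(ren)
  node 31: 0 child(ren)
  node 43: 0 child(ren)
Matching nodes: [1, 11, 25, 31, 43]
Count of leaf nodes: 5


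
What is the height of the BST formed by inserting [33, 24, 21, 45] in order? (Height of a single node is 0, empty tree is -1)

Insertion order: [33, 24, 21, 45]
Tree (level-order array): [33, 24, 45, 21]
Compute height bottom-up (empty subtree = -1):
  height(21) = 1 + max(-1, -1) = 0
  height(24) = 1 + max(0, -1) = 1
  height(45) = 1 + max(-1, -1) = 0
  height(33) = 1 + max(1, 0) = 2
Height = 2


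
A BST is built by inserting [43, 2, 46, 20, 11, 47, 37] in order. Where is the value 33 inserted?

Starting tree (level order): [43, 2, 46, None, 20, None, 47, 11, 37]
Insertion path: 43 -> 2 -> 20 -> 37
Result: insert 33 as left child of 37
Final tree (level order): [43, 2, 46, None, 20, None, 47, 11, 37, None, None, None, None, 33]


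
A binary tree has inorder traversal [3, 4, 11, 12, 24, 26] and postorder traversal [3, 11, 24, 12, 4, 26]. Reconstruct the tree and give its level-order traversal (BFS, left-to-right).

Inorder:   [3, 4, 11, 12, 24, 26]
Postorder: [3, 11, 24, 12, 4, 26]
Algorithm: postorder visits root last, so walk postorder right-to-left;
each value is the root of the current inorder slice — split it at that
value, recurse on the right subtree first, then the left.
Recursive splits:
  root=26; inorder splits into left=[3, 4, 11, 12, 24], right=[]
  root=4; inorder splits into left=[3], right=[11, 12, 24]
  root=12; inorder splits into left=[11], right=[24]
  root=24; inorder splits into left=[], right=[]
  root=11; inorder splits into left=[], right=[]
  root=3; inorder splits into left=[], right=[]
Reconstructed level-order: [26, 4, 3, 12, 11, 24]


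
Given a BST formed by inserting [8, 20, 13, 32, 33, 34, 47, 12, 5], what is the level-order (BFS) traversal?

Tree insertion order: [8, 20, 13, 32, 33, 34, 47, 12, 5]
Tree (level-order array): [8, 5, 20, None, None, 13, 32, 12, None, None, 33, None, None, None, 34, None, 47]
BFS from the root, enqueuing left then right child of each popped node:
  queue [8] -> pop 8, enqueue [5, 20], visited so far: [8]
  queue [5, 20] -> pop 5, enqueue [none], visited so far: [8, 5]
  queue [20] -> pop 20, enqueue [13, 32], visited so far: [8, 5, 20]
  queue [13, 32] -> pop 13, enqueue [12], visited so far: [8, 5, 20, 13]
  queue [32, 12] -> pop 32, enqueue [33], visited so far: [8, 5, 20, 13, 32]
  queue [12, 33] -> pop 12, enqueue [none], visited so far: [8, 5, 20, 13, 32, 12]
  queue [33] -> pop 33, enqueue [34], visited so far: [8, 5, 20, 13, 32, 12, 33]
  queue [34] -> pop 34, enqueue [47], visited so far: [8, 5, 20, 13, 32, 12, 33, 34]
  queue [47] -> pop 47, enqueue [none], visited so far: [8, 5, 20, 13, 32, 12, 33, 34, 47]
Result: [8, 5, 20, 13, 32, 12, 33, 34, 47]


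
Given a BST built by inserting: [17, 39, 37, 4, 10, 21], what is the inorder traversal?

Tree insertion order: [17, 39, 37, 4, 10, 21]
Tree (level-order array): [17, 4, 39, None, 10, 37, None, None, None, 21]
Inorder traversal: [4, 10, 17, 21, 37, 39]


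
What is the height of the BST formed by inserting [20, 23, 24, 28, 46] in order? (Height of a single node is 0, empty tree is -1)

Insertion order: [20, 23, 24, 28, 46]
Tree (level-order array): [20, None, 23, None, 24, None, 28, None, 46]
Compute height bottom-up (empty subtree = -1):
  height(46) = 1 + max(-1, -1) = 0
  height(28) = 1 + max(-1, 0) = 1
  height(24) = 1 + max(-1, 1) = 2
  height(23) = 1 + max(-1, 2) = 3
  height(20) = 1 + max(-1, 3) = 4
Height = 4


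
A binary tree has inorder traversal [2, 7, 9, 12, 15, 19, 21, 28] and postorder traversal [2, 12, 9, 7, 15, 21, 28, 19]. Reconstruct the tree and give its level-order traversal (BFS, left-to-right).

Inorder:   [2, 7, 9, 12, 15, 19, 21, 28]
Postorder: [2, 12, 9, 7, 15, 21, 28, 19]
Algorithm: postorder visits root last, so walk postorder right-to-left;
each value is the root of the current inorder slice — split it at that
value, recurse on the right subtree first, then the left.
Recursive splits:
  root=19; inorder splits into left=[2, 7, 9, 12, 15], right=[21, 28]
  root=28; inorder splits into left=[21], right=[]
  root=21; inorder splits into left=[], right=[]
  root=15; inorder splits into left=[2, 7, 9, 12], right=[]
  root=7; inorder splits into left=[2], right=[9, 12]
  root=9; inorder splits into left=[], right=[12]
  root=12; inorder splits into left=[], right=[]
  root=2; inorder splits into left=[], right=[]
Reconstructed level-order: [19, 15, 28, 7, 21, 2, 9, 12]
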